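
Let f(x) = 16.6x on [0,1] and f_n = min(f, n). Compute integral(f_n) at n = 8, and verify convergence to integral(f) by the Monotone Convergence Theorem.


f(x) = 16.6x on [0,1]; f_n(x) = min(16.6x, n). At n = 8:
Step 1: f(x) reaches 8 at x = 8/16.6 = 0.481928
Step 2: integral(f_8) = integral(16.6x, 0, 0.481928) + integral(8, 0.481928, 1)
       = 16.6*0.481928^2/2 + 8*(1 - 0.481928)
       = 1.927711 + 4.144578
       = 6.072289
Step 3: As n -> infinity, f_n increases to f, so by MCT integral(f_n) -> integral(f) = 16.6/2 = 8.3.
Convergence: integral(f_8) = 6.072289 -> 8.3 as n -> infinity


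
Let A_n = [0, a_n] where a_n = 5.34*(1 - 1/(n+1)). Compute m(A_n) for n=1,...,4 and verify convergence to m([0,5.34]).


By continuity of measure from below: if A_n increases to A, then m(A_n) -> m(A).
Here A = [0, 5.34], so m(A) = 5.34
Step 1: a_1 = 5.34*(1 - 1/2) = 2.67, m(A_1) = 2.67
Step 2: a_2 = 5.34*(1 - 1/3) = 3.56, m(A_2) = 3.56
Step 3: a_3 = 5.34*(1 - 1/4) = 4.005, m(A_3) = 4.005
Step 4: a_4 = 5.34*(1 - 1/5) = 4.272, m(A_4) = 4.272
Limit: m(A_n) -> m([0,5.34]) = 5.34


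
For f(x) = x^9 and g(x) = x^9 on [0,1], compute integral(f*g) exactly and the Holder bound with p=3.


Step 1: Exact integral of f*g = integral(x^18, 0, 1) = 1/19
     = 0.052632
Step 2: Holder bound with p=3, q=1.5:
  ||f||_p = (integral x^27 dx)^(1/3) = (1/28)^(1/3) = 0.329317
  ||g||_q = (integral x^13.5 dx)^(1/1.5) = (1/14.5)^(1/1.5) = 0.168172
Step 3: Holder bound = ||f||_p * ||g||_q = 0.329317 * 0.168172 = 0.055382
Verification: 0.052632 <= 0.055382 (Holder holds)


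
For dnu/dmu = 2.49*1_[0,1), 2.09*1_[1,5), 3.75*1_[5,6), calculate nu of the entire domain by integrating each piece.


Integrate each piece of the Radon-Nikodym derivative:
Step 1: integral_0^1 2.49 dx = 2.49*(1-0) = 2.49*1 = 2.49
Step 2: integral_1^5 2.09 dx = 2.09*(5-1) = 2.09*4 = 8.36
Step 3: integral_5^6 3.75 dx = 3.75*(6-5) = 3.75*1 = 3.75
Total: 2.49 + 8.36 + 3.75 = 14.6


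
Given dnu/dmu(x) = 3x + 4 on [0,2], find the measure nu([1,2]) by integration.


nu(A) = integral_A (dnu/dmu) dmu = integral_1^2 (3x + 4) dx
Step 1: Antiderivative F(x) = (3/2)x^2 + 4x
Step 2: F(2) = (3/2)*2^2 + 4*2 = 6 + 8 = 14
Step 3: F(1) = (3/2)*1^2 + 4*1 = 1.5 + 4 = 5.5
Step 4: nu([1,2]) = F(2) - F(1) = 14 - 5.5 = 8.5


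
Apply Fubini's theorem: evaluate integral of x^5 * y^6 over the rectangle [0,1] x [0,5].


By Fubini's theorem, the double integral factors as a product of single integrals:
Step 1: integral_0^1 x^5 dx = [x^6/6] from 0 to 1
     = 1^6/6 = 0.166667
Step 2: integral_0^5 y^6 dy = [y^7/7] from 0 to 5
     = 5^7/7 = 11160.714286
Step 3: Double integral = 0.166667 * 11160.714286 = 1860.119048


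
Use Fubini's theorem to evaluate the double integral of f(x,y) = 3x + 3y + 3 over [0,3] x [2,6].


By Fubini, integrate in x first, then y.
Step 1: Fix y, integrate over x in [0,3]:
  integral(3x + 3y + 3, x=0..3)
  = 3*(3^2 - 0^2)/2 + (3y + 3)*(3 - 0)
  = 13.5 + (3y + 3)*3
  = 13.5 + 9y + 9
  = 22.5 + 9y
Step 2: Integrate over y in [2,6]:
  integral(22.5 + 9y, y=2..6)
  = 22.5*4 + 9*(6^2 - 2^2)/2
  = 90 + 144
  = 234


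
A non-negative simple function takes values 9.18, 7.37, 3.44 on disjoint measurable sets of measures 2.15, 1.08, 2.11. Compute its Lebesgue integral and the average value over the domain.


Step 1: Integral = sum(value_i * measure_i)
= 9.18*2.15 + 7.37*1.08 + 3.44*2.11
= 19.737 + 7.9596 + 7.2584
= 34.955
Step 2: Total measure of domain = 2.15 + 1.08 + 2.11 = 5.34
Step 3: Average value = 34.955 / 5.34 = 6.54588


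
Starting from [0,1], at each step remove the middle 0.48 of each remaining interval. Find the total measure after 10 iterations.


Step 1: At each step, fraction remaining = 1 - 0.48 = 0.52
Step 2: After 10 steps, measure = (0.52)^10
Result = 0.001446


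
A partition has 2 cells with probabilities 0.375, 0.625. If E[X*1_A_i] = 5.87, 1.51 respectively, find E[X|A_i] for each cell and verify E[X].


For each cell A_i: E[X|A_i] = E[X*1_A_i] / P(A_i)
Step 1: E[X|A_1] = 5.87 / 0.375 = 15.653333
Step 2: E[X|A_2] = 1.51 / 0.625 = 2.416
Verification: E[X] = sum E[X*1_A_i] = 5.87 + 1.51 = 7.38


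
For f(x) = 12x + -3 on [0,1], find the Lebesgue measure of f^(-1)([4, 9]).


f^(-1)([4, 9]) = {x : 4 <= 12x + -3 <= 9}
Solving: (4 - -3)/12 <= x <= (9 - -3)/12
= [0.583333, 1]
Intersecting with [0,1]: [0.583333, 1]
Measure = 1 - 0.583333 = 0.416667


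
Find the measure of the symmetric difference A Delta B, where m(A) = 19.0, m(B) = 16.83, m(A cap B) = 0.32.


m(A Delta B) = m(A) + m(B) - 2*m(A n B)
= 19.0 + 16.83 - 2*0.32
= 19.0 + 16.83 - 0.64
= 35.19


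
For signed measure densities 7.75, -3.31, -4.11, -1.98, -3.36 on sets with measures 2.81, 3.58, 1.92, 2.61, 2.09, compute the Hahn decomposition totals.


Step 1: Compute signed measure on each set:
  Set 1: 7.75 * 2.81 = 21.7775
  Set 2: -3.31 * 3.58 = -11.8498
  Set 3: -4.11 * 1.92 = -7.8912
  Set 4: -1.98 * 2.61 = -5.1678
  Set 5: -3.36 * 2.09 = -7.0224
Step 2: Total signed measure = (21.7775) + (-11.8498) + (-7.8912) + (-5.1678) + (-7.0224)
     = -10.1537
Step 3: Positive part mu+(X) = sum of positive contributions = 21.7775
Step 4: Negative part mu-(X) = |sum of negative contributions| = 31.9312


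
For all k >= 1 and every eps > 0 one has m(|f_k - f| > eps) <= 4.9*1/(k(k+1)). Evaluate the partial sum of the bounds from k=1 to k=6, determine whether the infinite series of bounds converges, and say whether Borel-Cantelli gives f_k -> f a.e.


Step 1: List the terms 4.9*1/(k(k+1)) for k = 1 to 6:
  k=1: 2.45
  k=2: 0.816667
  k=3: 0.408333
  k=4: 0.245
  k=5: 0.163333
  k=6: 0.116667
Step 2: Partial sum = 2.45 + 0.816667 + 0.408333 + 0.245 + 0.163333 + 0.116667
     = 4.2
Step 3: The full series sum_(k>=1) 4.9*1/(k(k+1)) converges (telescoping series sum 1/(k(k+1)) = 1; a constant multiple of a convergent series converges).
Step 4: Fix eps > 0. Since sum_k m(|f_k - f| > eps) < infinity, the Borel-Cantelli lemma gives
        m(limsup_k {|f_k - f| > eps}) = 0, i.e. for a.e. x, |f_k(x) - f(x)| <= eps for all large k.
        Applying this with eps = 1/j for j = 1, 2, ... and intersecting the countably many full-measure sets,
        for a.e. x we get limsup_k |f_k(x) - f(x)| <= 1/j for every j, hence f_k -> f almost everywhere.
Conclusion: series converges; Borel-Cantelli yields f_k -> f a.e.


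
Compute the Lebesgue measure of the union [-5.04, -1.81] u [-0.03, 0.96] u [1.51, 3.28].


For pairwise disjoint intervals, m(union) = sum of lengths.
= (-1.81 - -5.04) + (0.96 - -0.03) + (3.28 - 1.51)
= 3.23 + 0.99 + 1.77
= 5.99


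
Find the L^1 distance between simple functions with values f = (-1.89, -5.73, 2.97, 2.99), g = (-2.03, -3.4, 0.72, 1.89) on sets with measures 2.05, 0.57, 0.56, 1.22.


Step 1: Compute differences f_i - g_i:
  -1.89 - -2.03 = 0.14
  -5.73 - -3.4 = -2.33
  2.97 - 0.72 = 2.25
  2.99 - 1.89 = 1.1
Step 2: Compute |diff|^1 * measure for each set:
  |0.14|^1 * 2.05 = 0.14 * 2.05 = 0.287
  |-2.33|^1 * 0.57 = 2.33 * 0.57 = 1.3281
  |2.25|^1 * 0.56 = 2.25 * 0.56 = 1.26
  |1.1|^1 * 1.22 = 1.1 * 1.22 = 1.342
Step 3: Sum = 4.2171
Step 4: ||f-g||_1 = (4.2171)^(1/1) = 4.2171


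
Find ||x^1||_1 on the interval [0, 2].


Step 1: ||f||_1 = (integral_0^2 |x^1|^1 dx)^(1/1)
     = (integral_0^2 x^1 dx)^(1/1)
Step 2: integral_0^2 x^1 dx = [x^2/(2)] from 0 to 2 = 2^2/2
     = 4/2 = 2
Step 3: ||f||_1 = (2)^(1/1) = 2


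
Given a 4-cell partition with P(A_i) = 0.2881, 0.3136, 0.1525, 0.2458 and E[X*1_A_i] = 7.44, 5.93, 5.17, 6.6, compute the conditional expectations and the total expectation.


For each cell A_i: E[X|A_i] = E[X*1_A_i] / P(A_i)
Step 1: E[X|A_1] = 7.44 / 0.2881 = 25.824367
Step 2: E[X|A_2] = 5.93 / 0.3136 = 18.909439
Step 3: E[X|A_3] = 5.17 / 0.1525 = 33.901639
Step 4: E[X|A_4] = 6.6 / 0.2458 = 26.851098
Verification: E[X] = sum E[X*1_A_i] = 7.44 + 5.93 + 5.17 + 6.6 = 25.14


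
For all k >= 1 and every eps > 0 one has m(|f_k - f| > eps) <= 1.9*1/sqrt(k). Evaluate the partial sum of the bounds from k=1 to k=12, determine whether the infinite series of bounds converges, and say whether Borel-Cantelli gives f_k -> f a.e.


Step 1: List the terms 1.9*1/sqrt(k) for k = 1 to 12:
  k=1: 1.9
  k=2: 1.343503
  k=3: 1.096966
  k=4: 0.95
  k=5: 0.849706
  k=6: 0.775672
  k=7: 0.718132
  k=8: 0.671751
  k=9: 0.633333
  k=10: 0.600833
  k=11: 0.572872
  k=12: 0.548483
Step 2: Partial sum = 1.9 + 1.343503 + 1.096966 + 0.95 + 0.849706 + 0.775672 + 0.718132 + 0.671751 + 0.633333 + 0.600833 + 0.572872 + 0.548483
     = 10.66125
Step 3: The full series sum_(k>=1) 1.9*1/sqrt(k) diverges (p-series with p = 1/2 <= 1; a nonzero constant multiple of a divergent series diverges).
Step 4: The (first) Borel-Cantelli lemma requires a summable sequence of measures, so it does not apply here;
        from this bound alone no conclusion about a.e. convergence can be drawn (convergence in measure still
        gives an a.e.-convergent subsequence, but not a.e. convergence of the whole sequence).
Conclusion: series diverges; Borel-Cantelli is inconclusive about a.e. convergence of f_k.


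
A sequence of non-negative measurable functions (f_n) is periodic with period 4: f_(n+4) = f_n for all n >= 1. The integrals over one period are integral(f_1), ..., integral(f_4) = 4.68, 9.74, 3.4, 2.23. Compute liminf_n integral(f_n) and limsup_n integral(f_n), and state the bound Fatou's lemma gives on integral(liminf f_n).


The sequence (integral(f_n)) is periodic with period 4, repeating the values 4.68, 9.74, 3.4, 2.23 indefinitely.
Step 1: For a periodic sequence, every tail (a_m, a_(m+1), ...) contains all 4 period values infinitely often.
Step 2: Hence inf of every tail = min of the period values = min(4.68, 9.74, 3.4, 2.23) = 2.23.
        liminf_n integral(f_n) = sup over m of (inf of tail from m) = 2.23.
Step 3: Similarly sup of every tail = max of the period values = 9.74.
        limsup_n integral(f_n) = 9.74.
Step 4: Fatou's lemma: integral(liminf_n f_n) <= liminf_n integral(f_n) = 2.23.
        So the integral of the pointwise liminf is at most 2.23.


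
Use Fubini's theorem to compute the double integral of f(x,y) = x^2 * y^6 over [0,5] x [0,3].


By Fubini's theorem, the double integral factors as a product of single integrals:
Step 1: integral_0^5 x^2 dx = [x^3/3] from 0 to 5
     = 5^3/3 = 41.666667
Step 2: integral_0^3 y^6 dy = [y^7/7] from 0 to 3
     = 3^7/7 = 312.428571
Step 3: Double integral = 41.666667 * 312.428571 = 13017.857143


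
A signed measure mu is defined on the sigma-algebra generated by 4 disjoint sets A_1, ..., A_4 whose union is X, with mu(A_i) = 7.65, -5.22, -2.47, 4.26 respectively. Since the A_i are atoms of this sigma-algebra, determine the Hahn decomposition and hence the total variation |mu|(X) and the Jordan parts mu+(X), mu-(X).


Step 1: Every measurable set is a union of atoms (the cells / points), so a Hahn decomposition is
  obtained by grouping atoms by sign: P = union of atoms with mu > 0, N = union of the remaining atoms.
  Atoms in P (indices): 1, 4;  atoms in N (indices): 2, 3
  Positive values: 7.65, 4.26
  Negative values: -5.22, -2.47
Step 2: mu+(X) = mu(P) = sum of positive atom values = 11.91
Step 3: mu-(X) = -mu(N) = sum of |negative atom values| = 7.69
Step 4: |mu|(X) = mu+(X) + mu-(X) = 11.91 + 7.69 = 19.6


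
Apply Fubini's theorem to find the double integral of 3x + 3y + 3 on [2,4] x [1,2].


By Fubini, integrate in x first, then y.
Step 1: Fix y, integrate over x in [2,4]:
  integral(3x + 3y + 3, x=2..4)
  = 3*(4^2 - 2^2)/2 + (3y + 3)*(4 - 2)
  = 18 + (3y + 3)*2
  = 18 + 6y + 6
  = 24 + 6y
Step 2: Integrate over y in [1,2]:
  integral(24 + 6y, y=1..2)
  = 24*1 + 6*(2^2 - 1^2)/2
  = 24 + 9
  = 33


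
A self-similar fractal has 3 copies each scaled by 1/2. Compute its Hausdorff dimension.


For a self-similar set with N copies scaled by 1/r:
dim_H = log(N)/log(r) = log(3)/log(2)
= 1.098612/0.693147
= 1.584963


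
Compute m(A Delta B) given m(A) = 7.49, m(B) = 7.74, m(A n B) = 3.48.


m(A Delta B) = m(A) + m(B) - 2*m(A n B)
= 7.49 + 7.74 - 2*3.48
= 7.49 + 7.74 - 6.96
= 8.27


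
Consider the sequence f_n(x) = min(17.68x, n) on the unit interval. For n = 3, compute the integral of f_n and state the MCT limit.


f(x) = 17.68x on [0,1]; f_n(x) = min(17.68x, n). At n = 3:
Step 1: f(x) reaches 3 at x = 3/17.68 = 0.169683
Step 2: integral(f_3) = integral(17.68x, 0, 0.169683) + integral(3, 0.169683, 1)
       = 17.68*0.169683^2/2 + 3*(1 - 0.169683)
       = 0.254525 + 2.49095
       = 2.745475
Step 3: As n -> infinity, f_n increases to f, so by MCT integral(f_n) -> integral(f) = 17.68/2 = 8.84.
Convergence: integral(f_3) = 2.745475 -> 8.84 as n -> infinity


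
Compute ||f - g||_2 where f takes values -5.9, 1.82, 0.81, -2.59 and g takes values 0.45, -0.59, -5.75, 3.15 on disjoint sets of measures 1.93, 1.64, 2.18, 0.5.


Step 1: Compute differences f_i - g_i:
  -5.9 - 0.45 = -6.35
  1.82 - -0.59 = 2.41
  0.81 - -5.75 = 6.56
  -2.59 - 3.15 = -5.74
Step 2: Compute |diff|^2 * measure for each set:
  |-6.35|^2 * 1.93 = 40.3225 * 1.93 = 77.822425
  |2.41|^2 * 1.64 = 5.8081 * 1.64 = 9.525284
  |6.56|^2 * 2.18 = 43.0336 * 2.18 = 93.813248
  |-5.74|^2 * 0.5 = 32.9476 * 0.5 = 16.4738
Step 3: Sum = 197.634757
Step 4: ||f-g||_2 = (197.634757)^(1/2) = 14.058263


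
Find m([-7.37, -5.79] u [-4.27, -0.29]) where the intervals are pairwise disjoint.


For pairwise disjoint intervals, m(union) = sum of lengths.
= (-5.79 - -7.37) + (-0.29 - -4.27)
= 1.58 + 3.98
= 5.56


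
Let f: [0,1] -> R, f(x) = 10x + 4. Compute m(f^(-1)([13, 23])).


f^(-1)([13, 23]) = {x : 13 <= 10x + 4 <= 23}
Solving: (13 - 4)/10 <= x <= (23 - 4)/10
= [0.9, 1.9]
Intersecting with [0,1]: [0.9, 1]
Measure = 1 - 0.9 = 0.1


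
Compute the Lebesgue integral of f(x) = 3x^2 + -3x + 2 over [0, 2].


The Lebesgue integral of a Riemann-integrable function agrees with the Riemann integral.
Antiderivative F(x) = (3/3)x^3 + (-3/2)x^2 + 2x
F(2) = (3/3)*2^3 + (-3/2)*2^2 + 2*2
     = (3/3)*8 + (-3/2)*4 + 2*2
     = 8 + -6 + 4
     = 6
F(0) = 0.0
Integral = F(2) - F(0) = 6 - 0.0 = 6


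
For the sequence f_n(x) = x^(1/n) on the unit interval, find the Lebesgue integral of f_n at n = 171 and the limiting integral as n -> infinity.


At n = 171: f_171(x) = x^(1/171).
Step 1: integral(x^(1/171), 0, 1) = [x^(1/171+1) / (1/171+1)] from 0 to 1
     = 1 / (1/171 + 1) = 1 / ((171+1)/171) = 171/(171+1)
     = 171/172 = 0.994186
Step 2: As n -> infinity, f_n(x) = x^(1/n) -> 1 for x in (0,1], and f_n is increasing in n.
By MCT, lim_n integral(f_n) = integral(lim_n f_n) = integral(1, 0, 1) = 1.
Step 3: Verify convergence: 171/172 = 0.994186 -> 1


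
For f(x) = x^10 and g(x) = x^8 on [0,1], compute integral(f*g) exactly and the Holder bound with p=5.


Step 1: Exact integral of f*g = integral(x^18, 0, 1) = 1/19
     = 0.052632
Step 2: Holder bound with p=5, q=1.25:
  ||f||_p = (integral x^50 dx)^(1/5) = (1/51)^(1/5) = 0.455497
  ||g||_q = (integral x^10 dx)^(1/1.25) = (1/11)^(1/1.25) = 0.146854
Step 3: Holder bound = ||f||_p * ||g||_q = 0.455497 * 0.146854 = 0.066892
Verification: 0.052632 <= 0.066892 (Holder holds)


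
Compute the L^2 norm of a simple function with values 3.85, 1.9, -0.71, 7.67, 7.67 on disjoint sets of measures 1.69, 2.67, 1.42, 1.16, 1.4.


Step 1: Compute |f_i|^2 for each value:
  |3.85|^2 = 14.8225
  |1.9|^2 = 3.61
  |-0.71|^2 = 0.5041
  |7.67|^2 = 58.8289
  |7.67|^2 = 58.8289
Step 2: Multiply by measures and sum:
  14.8225 * 1.69 = 25.050025
  3.61 * 2.67 = 9.6387
  0.5041 * 1.42 = 0.715822
  58.8289 * 1.16 = 68.241524
  58.8289 * 1.4 = 82.36046
Sum = 25.050025 + 9.6387 + 0.715822 + 68.241524 + 82.36046 = 186.006531
Step 3: Take the p-th root:
||f||_2 = (186.006531)^(1/2) = 13.638421


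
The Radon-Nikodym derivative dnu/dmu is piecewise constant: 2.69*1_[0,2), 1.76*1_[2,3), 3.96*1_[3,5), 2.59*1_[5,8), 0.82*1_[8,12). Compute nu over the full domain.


Integrate each piece of the Radon-Nikodym derivative:
Step 1: integral_0^2 2.69 dx = 2.69*(2-0) = 2.69*2 = 5.38
Step 2: integral_2^3 1.76 dx = 1.76*(3-2) = 1.76*1 = 1.76
Step 3: integral_3^5 3.96 dx = 3.96*(5-3) = 3.96*2 = 7.92
Step 4: integral_5^8 2.59 dx = 2.59*(8-5) = 2.59*3 = 7.77
Step 5: integral_8^12 0.82 dx = 0.82*(12-8) = 0.82*4 = 3.28
Total: 5.38 + 1.76 + 7.92 + 7.77 + 3.28 = 26.11


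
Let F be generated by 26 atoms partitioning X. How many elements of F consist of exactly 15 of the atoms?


Each element of F is a union of some subset of the 26 atoms.
Elements that are unions of exactly 15 atoms correspond to 15-element subsets of the 26 atoms.
Count = C(26, 15) = 26! / (15! * 11!) = 7726160.


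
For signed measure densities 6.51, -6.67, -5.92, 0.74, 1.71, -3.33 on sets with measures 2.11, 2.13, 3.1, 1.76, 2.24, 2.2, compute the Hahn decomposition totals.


Step 1: Compute signed measure on each set:
  Set 1: 6.51 * 2.11 = 13.7361
  Set 2: -6.67 * 2.13 = -14.2071
  Set 3: -5.92 * 3.1 = -18.352
  Set 4: 0.74 * 1.76 = 1.3024
  Set 5: 1.71 * 2.24 = 3.8304
  Set 6: -3.33 * 2.2 = -7.326
Step 2: Total signed measure = (13.7361) + (-14.2071) + (-18.352) + (1.3024) + (3.8304) + (-7.326)
     = -21.0162
Step 3: Positive part mu+(X) = sum of positive contributions = 18.8689
Step 4: Negative part mu-(X) = |sum of negative contributions| = 39.8851


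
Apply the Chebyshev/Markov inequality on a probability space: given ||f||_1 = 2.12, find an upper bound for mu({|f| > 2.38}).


Chebyshev/Markov inequality: mu(|f| > eps) <= (||f||_p / eps)^p
Step 1: ||f||_1 / eps = 2.12 / 2.38 = 0.890756
Step 2: Raise to power p = 1:
  (0.890756)^1 = 0.890756
Step 3: Therefore mu(|f| > 2.38) <= 0.890756


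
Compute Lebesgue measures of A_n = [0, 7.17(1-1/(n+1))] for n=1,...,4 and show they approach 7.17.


By continuity of measure from below: if A_n increases to A, then m(A_n) -> m(A).
Here A = [0, 7.17], so m(A) = 7.17
Step 1: a_1 = 7.17*(1 - 1/2) = 3.585, m(A_1) = 3.585
Step 2: a_2 = 7.17*(1 - 1/3) = 4.78, m(A_2) = 4.78
Step 3: a_3 = 7.17*(1 - 1/4) = 5.3775, m(A_3) = 5.3775
Step 4: a_4 = 7.17*(1 - 1/5) = 5.736, m(A_4) = 5.736
Limit: m(A_n) -> m([0,7.17]) = 7.17


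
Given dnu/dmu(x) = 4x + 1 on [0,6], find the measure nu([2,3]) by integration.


nu(A) = integral_A (dnu/dmu) dmu = integral_2^3 (4x + 1) dx
Step 1: Antiderivative F(x) = (4/2)x^2 + 1x
Step 2: F(3) = (4/2)*3^2 + 1*3 = 18 + 3 = 21
Step 3: F(2) = (4/2)*2^2 + 1*2 = 8 + 2 = 10
Step 4: nu([2,3]) = F(3) - F(2) = 21 - 10 = 11


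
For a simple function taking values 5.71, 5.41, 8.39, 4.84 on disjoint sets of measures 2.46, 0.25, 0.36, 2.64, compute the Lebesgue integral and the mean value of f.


Step 1: Integral = sum(value_i * measure_i)
= 5.71*2.46 + 5.41*0.25 + 8.39*0.36 + 4.84*2.64
= 14.0466 + 1.3525 + 3.0204 + 12.7776
= 31.1971
Step 2: Total measure of domain = 2.46 + 0.25 + 0.36 + 2.64 = 5.71
Step 3: Average value = 31.1971 / 5.71 = 5.46359


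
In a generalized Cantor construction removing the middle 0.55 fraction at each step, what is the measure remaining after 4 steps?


Step 1: At each step, fraction remaining = 1 - 0.55 = 0.45
Step 2: After 4 steps, measure = (0.45)^4
Step 3: Computing the power step by step:
  After step 1: 0.45
  After step 2: 0.2025
  After step 3: 0.091125
  After step 4: 0.041006
Result = 0.041006


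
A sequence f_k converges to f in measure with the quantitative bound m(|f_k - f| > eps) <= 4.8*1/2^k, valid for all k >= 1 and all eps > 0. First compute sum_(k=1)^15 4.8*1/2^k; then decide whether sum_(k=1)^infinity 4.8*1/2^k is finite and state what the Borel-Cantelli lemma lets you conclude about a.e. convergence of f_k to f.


Step 1: List the terms 4.8*1/2^k for k = 1 to 15:
  k=1: 2.4
  k=2: 1.2
  k=3: 0.6
  k=4: 0.3
  k=5: 0.15
  k=6: 0.075
  k=7: 0.0375
  k=8: 0.01875
  k=9: 0.009375
  k=10: 0.004687
  k=11: 0.002344
  k=12: 0.001172
  k=13: 5.859375e-04
  k=14: 2.929687e-04
  k=15: 1.464844e-04
Step 2: Partial sum = 2.4 + 1.2 + 0.6 + 0.3 + 0.15 + 0.075 + 0.0375 + 0.01875 + 0.009375 + 0.004687 + 0.002344 + 0.001172 + 5.859375e-04 + 2.929687e-04 + 1.464844e-04
     = 4.799854
Step 3: The full series sum_(k>=1) 4.8*1/2^k converges (geometric series with ratio 1/2 < 1; a constant multiple of a convergent series converges).
Step 4: Fix eps > 0. Since sum_k m(|f_k - f| > eps) < infinity, the Borel-Cantelli lemma gives
        m(limsup_k {|f_k - f| > eps}) = 0, i.e. for a.e. x, |f_k(x) - f(x)| <= eps for all large k.
        Applying this with eps = 1/j for j = 1, 2, ... and intersecting the countably many full-measure sets,
        for a.e. x we get limsup_k |f_k(x) - f(x)| <= 1/j for every j, hence f_k -> f almost everywhere.
Conclusion: series converges; Borel-Cantelli yields f_k -> f a.e.


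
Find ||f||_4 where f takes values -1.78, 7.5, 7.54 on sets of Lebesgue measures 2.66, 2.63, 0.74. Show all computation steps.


Step 1: Compute |f_i|^4 for each value:
  |-1.78|^4 = 10.038759
  |7.5|^4 = 3164.0625
  |7.54|^4 = 3232.104423
Step 2: Multiply by measures and sum:
  10.038759 * 2.66 = 26.703098
  3164.0625 * 2.63 = 8321.484375
  3232.104423 * 0.74 = 2391.757273
Sum = 26.703098 + 8321.484375 + 2391.757273 = 10739.944745
Step 3: Take the p-th root:
||f||_4 = (10739.944745)^(1/4) = 10.180064


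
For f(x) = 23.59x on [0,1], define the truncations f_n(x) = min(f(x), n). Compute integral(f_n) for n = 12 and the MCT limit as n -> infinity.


f(x) = 23.59x on [0,1]; f_n(x) = min(23.59x, n). At n = 12:
Step 1: f(x) reaches 12 at x = 12/23.59 = 0.50869
Step 2: integral(f_12) = integral(23.59x, 0, 0.50869) + integral(12, 0.50869, 1)
       = 23.59*0.50869^2/2 + 12*(1 - 0.50869)
       = 3.052141 + 5.895719
       = 8.947859
Step 3: As n -> infinity, f_n increases to f, so by MCT integral(f_n) -> integral(f) = 23.59/2 = 11.795.
Convergence: integral(f_12) = 8.947859 -> 11.795 as n -> infinity


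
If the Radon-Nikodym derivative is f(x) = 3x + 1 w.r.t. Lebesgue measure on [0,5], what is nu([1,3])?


nu(A) = integral_A (dnu/dmu) dmu = integral_1^3 (3x + 1) dx
Step 1: Antiderivative F(x) = (3/2)x^2 + 1x
Step 2: F(3) = (3/2)*3^2 + 1*3 = 13.5 + 3 = 16.5
Step 3: F(1) = (3/2)*1^2 + 1*1 = 1.5 + 1 = 2.5
Step 4: nu([1,3]) = F(3) - F(1) = 16.5 - 2.5 = 14


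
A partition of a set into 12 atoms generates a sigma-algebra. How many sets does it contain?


Each element of the sigma-algebra is a union of some subset of the 12 atoms.
The number of such subsets is 2^12 = 4096.


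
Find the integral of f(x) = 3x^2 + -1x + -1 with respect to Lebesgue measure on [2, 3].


The Lebesgue integral of a Riemann-integrable function agrees with the Riemann integral.
Antiderivative F(x) = (3/3)x^3 + (-1/2)x^2 + -1x
F(3) = (3/3)*3^3 + (-1/2)*3^2 + -1*3
     = (3/3)*27 + (-1/2)*9 + -1*3
     = 27 + -4.5 + -3
     = 19.5
F(2) = 4
Integral = F(3) - F(2) = 19.5 - 4 = 15.5


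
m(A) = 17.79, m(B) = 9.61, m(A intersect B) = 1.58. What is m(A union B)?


By inclusion-exclusion: m(A u B) = m(A) + m(B) - m(A n B)
= 17.79 + 9.61 - 1.58
= 25.82


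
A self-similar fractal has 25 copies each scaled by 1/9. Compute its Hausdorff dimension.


For a self-similar set with N copies scaled by 1/r:
dim_H = log(N)/log(r) = log(25)/log(9)
= 3.218876/2.197225
= 1.464974


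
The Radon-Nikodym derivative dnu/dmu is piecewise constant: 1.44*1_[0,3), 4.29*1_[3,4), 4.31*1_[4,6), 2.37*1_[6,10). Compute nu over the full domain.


Integrate each piece of the Radon-Nikodym derivative:
Step 1: integral_0^3 1.44 dx = 1.44*(3-0) = 1.44*3 = 4.32
Step 2: integral_3^4 4.29 dx = 4.29*(4-3) = 4.29*1 = 4.29
Step 3: integral_4^6 4.31 dx = 4.31*(6-4) = 4.31*2 = 8.62
Step 4: integral_6^10 2.37 dx = 2.37*(10-6) = 2.37*4 = 9.48
Total: 4.32 + 4.29 + 8.62 + 9.48 = 26.71


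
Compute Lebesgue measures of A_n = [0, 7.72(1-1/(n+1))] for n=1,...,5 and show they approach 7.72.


By continuity of measure from below: if A_n increases to A, then m(A_n) -> m(A).
Here A = [0, 7.72], so m(A) = 7.72
Step 1: a_1 = 7.72*(1 - 1/2) = 3.86, m(A_1) = 3.86
Step 2: a_2 = 7.72*(1 - 1/3) = 5.1467, m(A_2) = 5.1467
Step 3: a_3 = 7.72*(1 - 1/4) = 5.79, m(A_3) = 5.79
Step 4: a_4 = 7.72*(1 - 1/5) = 6.176, m(A_4) = 6.176
Step 5: a_5 = 7.72*(1 - 1/6) = 6.4333, m(A_5) = 6.4333
Limit: m(A_n) -> m([0,7.72]) = 7.72


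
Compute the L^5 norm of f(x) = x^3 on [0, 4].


Step 1: ||f||_5 = (integral_0^4 |x^3|^5 dx)^(1/5)
     = (integral_0^4 x^15 dx)^(1/5)
Step 2: integral_0^4 x^15 dx = [x^16/(16)] from 0 to 4 = 4^16/16
     = 4294967296/16 = 2.684355e+08
Step 3: ||f||_5 = (2.684355e+08)^(1/5) = 48.50293


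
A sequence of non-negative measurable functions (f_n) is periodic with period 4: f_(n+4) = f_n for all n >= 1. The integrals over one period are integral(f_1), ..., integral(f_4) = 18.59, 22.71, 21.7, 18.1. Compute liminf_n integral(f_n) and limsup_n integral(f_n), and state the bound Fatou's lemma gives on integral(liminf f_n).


The sequence (integral(f_n)) is periodic with period 4, repeating the values 18.59, 22.71, 21.7, 18.1 indefinitely.
Step 1: For a periodic sequence, every tail (a_m, a_(m+1), ...) contains all 4 period values infinitely often.
Step 2: Hence inf of every tail = min of the period values = min(18.59, 22.71, 21.7, 18.1) = 18.1.
        liminf_n integral(f_n) = sup over m of (inf of tail from m) = 18.1.
Step 3: Similarly sup of every tail = max of the period values = 22.71.
        limsup_n integral(f_n) = 22.71.
Step 4: Fatou's lemma: integral(liminf_n f_n) <= liminf_n integral(f_n) = 18.1.
        So the integral of the pointwise liminf is at most 18.1.


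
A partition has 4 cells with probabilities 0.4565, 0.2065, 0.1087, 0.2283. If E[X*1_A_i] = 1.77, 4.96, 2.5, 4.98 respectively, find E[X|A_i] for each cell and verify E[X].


For each cell A_i: E[X|A_i] = E[X*1_A_i] / P(A_i)
Step 1: E[X|A_1] = 1.77 / 0.4565 = 3.877327
Step 2: E[X|A_2] = 4.96 / 0.2065 = 24.01937
Step 3: E[X|A_3] = 2.5 / 0.1087 = 22.99908
Step 4: E[X|A_4] = 4.98 / 0.2283 = 21.813403
Verification: E[X] = sum E[X*1_A_i] = 1.77 + 4.96 + 2.5 + 4.98 = 14.21


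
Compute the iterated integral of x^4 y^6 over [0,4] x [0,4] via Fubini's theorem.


By Fubini's theorem, the double integral factors as a product of single integrals:
Step 1: integral_0^4 x^4 dx = [x^5/5] from 0 to 4
     = 4^5/5 = 204.8
Step 2: integral_0^4 y^6 dy = [y^7/7] from 0 to 4
     = 4^7/7 = 2340.571429
Step 3: Double integral = 204.8 * 2340.571429 = 479349.028571


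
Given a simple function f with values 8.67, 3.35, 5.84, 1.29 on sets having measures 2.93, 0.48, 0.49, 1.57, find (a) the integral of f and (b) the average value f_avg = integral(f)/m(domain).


Step 1: Integral = sum(value_i * measure_i)
= 8.67*2.93 + 3.35*0.48 + 5.84*0.49 + 1.29*1.57
= 25.4031 + 1.608 + 2.8616 + 2.0253
= 31.898
Step 2: Total measure of domain = 2.93 + 0.48 + 0.49 + 1.57 = 5.47
Step 3: Average value = 31.898 / 5.47 = 5.831444


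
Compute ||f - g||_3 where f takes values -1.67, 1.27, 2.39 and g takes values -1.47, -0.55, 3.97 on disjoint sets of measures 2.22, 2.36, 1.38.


Step 1: Compute differences f_i - g_i:
  -1.67 - -1.47 = -0.2
  1.27 - -0.55 = 1.82
  2.39 - 3.97 = -1.58
Step 2: Compute |diff|^3 * measure for each set:
  |-0.2|^3 * 2.22 = 0.008 * 2.22 = 0.01776
  |1.82|^3 * 2.36 = 6.028568 * 2.36 = 14.22742
  |-1.58|^3 * 1.38 = 3.944312 * 1.38 = 5.443151
Step 3: Sum = 19.688331
Step 4: ||f-g||_3 = (19.688331)^(1/3) = 2.700244


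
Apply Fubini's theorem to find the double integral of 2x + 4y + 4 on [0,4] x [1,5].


By Fubini, integrate in x first, then y.
Step 1: Fix y, integrate over x in [0,4]:
  integral(2x + 4y + 4, x=0..4)
  = 2*(4^2 - 0^2)/2 + (4y + 4)*(4 - 0)
  = 16 + (4y + 4)*4
  = 16 + 16y + 16
  = 32 + 16y
Step 2: Integrate over y in [1,5]:
  integral(32 + 16y, y=1..5)
  = 32*4 + 16*(5^2 - 1^2)/2
  = 128 + 192
  = 320


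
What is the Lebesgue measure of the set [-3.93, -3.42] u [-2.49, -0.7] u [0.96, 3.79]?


For pairwise disjoint intervals, m(union) = sum of lengths.
= (-3.42 - -3.93) + (-0.7 - -2.49) + (3.79 - 0.96)
= 0.51 + 1.79 + 2.83
= 5.13


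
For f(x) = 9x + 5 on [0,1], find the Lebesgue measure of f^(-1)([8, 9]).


f^(-1)([8, 9]) = {x : 8 <= 9x + 5 <= 9}
Solving: (8 - 5)/9 <= x <= (9 - 5)/9
= [0.333333, 0.444444]
Intersecting with [0,1]: [0.333333, 0.444444]
Measure = 0.444444 - 0.333333 = 0.111111


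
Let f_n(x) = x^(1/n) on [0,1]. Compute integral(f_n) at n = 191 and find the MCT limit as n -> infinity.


At n = 191: f_191(x) = x^(1/191).
Step 1: integral(x^(1/191), 0, 1) = [x^(1/191+1) / (1/191+1)] from 0 to 1
     = 1 / (1/191 + 1) = 1 / ((191+1)/191) = 191/(191+1)
     = 191/192 = 0.994792
Step 2: As n -> infinity, f_n(x) = x^(1/n) -> 1 for x in (0,1], and f_n is increasing in n.
By MCT, lim_n integral(f_n) = integral(lim_n f_n) = integral(1, 0, 1) = 1.
Step 3: Verify convergence: 191/192 = 0.994792 -> 1


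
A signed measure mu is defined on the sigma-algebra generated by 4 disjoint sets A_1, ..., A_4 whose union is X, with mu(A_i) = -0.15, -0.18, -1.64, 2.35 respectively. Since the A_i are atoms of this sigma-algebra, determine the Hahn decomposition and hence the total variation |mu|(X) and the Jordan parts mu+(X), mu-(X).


Step 1: Every measurable set is a union of atoms (the cells / points), so a Hahn decomposition is
  obtained by grouping atoms by sign: P = union of atoms with mu > 0, N = union of the remaining atoms.
  Atoms in P (indices): 4;  atoms in N (indices): 1, 2, 3
  Positive values: 2.35
  Negative values: -0.15, -0.18, -1.64
Step 2: mu+(X) = mu(P) = sum of positive atom values = 2.35
Step 3: mu-(X) = -mu(N) = sum of |negative atom values| = 1.97
Step 4: |mu|(X) = mu+(X) + mu-(X) = 2.35 + 1.97 = 4.32


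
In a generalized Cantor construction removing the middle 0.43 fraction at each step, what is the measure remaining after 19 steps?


Step 1: At each step, fraction remaining = 1 - 0.43 = 0.57
Step 2: After 19 steps, measure = (0.57)^19
Result = 2.299441e-05


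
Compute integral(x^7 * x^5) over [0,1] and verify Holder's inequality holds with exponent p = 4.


Step 1: Exact integral of f*g = integral(x^12, 0, 1) = 1/13
     = 0.076923
Step 2: Holder bound with p=4, q=1.333333:
  ||f||_p = (integral x^28 dx)^(1/4) = (1/29)^(1/4) = 0.430924
  ||g||_q = (integral x^6.666667 dx)^(1/1.333333) = (1/7.666667)^(1/1.333333) = 0.217043
Step 3: Holder bound = ||f||_p * ||g||_q = 0.430924 * 0.217043 = 0.093529
Verification: 0.076923 <= 0.093529 (Holder holds)


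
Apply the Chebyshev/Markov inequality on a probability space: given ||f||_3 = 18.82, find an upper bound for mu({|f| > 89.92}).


Chebyshev/Markov inequality: mu(|f| > eps) <= (||f||_p / eps)^p
Step 1: ||f||_3 / eps = 18.82 / 89.92 = 0.209297
Step 2: Raise to power p = 3:
  (0.209297)^3 = 0.009168
Step 3: Therefore mu(|f| > 89.92) <= 0.009168


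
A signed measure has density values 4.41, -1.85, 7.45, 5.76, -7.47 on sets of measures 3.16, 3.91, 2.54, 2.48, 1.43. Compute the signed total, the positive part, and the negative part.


Step 1: Compute signed measure on each set:
  Set 1: 4.41 * 3.16 = 13.9356
  Set 2: -1.85 * 3.91 = -7.2335
  Set 3: 7.45 * 2.54 = 18.923
  Set 4: 5.76 * 2.48 = 14.2848
  Set 5: -7.47 * 1.43 = -10.6821
Step 2: Total signed measure = (13.9356) + (-7.2335) + (18.923) + (14.2848) + (-10.6821)
     = 29.2278
Step 3: Positive part mu+(X) = sum of positive contributions = 47.1434
Step 4: Negative part mu-(X) = |sum of negative contributions| = 17.9156


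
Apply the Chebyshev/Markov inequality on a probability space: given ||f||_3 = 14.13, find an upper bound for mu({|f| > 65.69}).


Chebyshev/Markov inequality: mu(|f| > eps) <= (||f||_p / eps)^p
Step 1: ||f||_3 / eps = 14.13 / 65.69 = 0.215101
Step 2: Raise to power p = 3:
  (0.215101)^3 = 0.009952
Step 3: Therefore mu(|f| > 65.69) <= 0.009952


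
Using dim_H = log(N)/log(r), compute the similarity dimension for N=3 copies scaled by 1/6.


For a self-similar set with N copies scaled by 1/r:
dim_H = log(N)/log(r) = log(3)/log(6)
= 1.098612/1.791759
= 0.613147


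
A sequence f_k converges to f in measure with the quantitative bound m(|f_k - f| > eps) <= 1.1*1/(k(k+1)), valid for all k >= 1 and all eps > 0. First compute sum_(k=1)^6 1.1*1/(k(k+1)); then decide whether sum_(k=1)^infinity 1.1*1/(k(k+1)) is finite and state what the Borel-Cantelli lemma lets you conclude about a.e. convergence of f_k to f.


Step 1: List the terms 1.1*1/(k(k+1)) for k = 1 to 6:
  k=1: 0.55
  k=2: 0.183333
  k=3: 0.091667
  k=4: 0.055
  k=5: 0.036667
  k=6: 0.02619
Step 2: Partial sum = 0.55 + 0.183333 + 0.091667 + 0.055 + 0.036667 + 0.02619
     = 0.942857
Step 3: The full series sum_(k>=1) 1.1*1/(k(k+1)) converges (telescoping series sum 1/(k(k+1)) = 1; a constant multiple of a convergent series converges).
Step 4: Fix eps > 0. Since sum_k m(|f_k - f| > eps) < infinity, the Borel-Cantelli lemma gives
        m(limsup_k {|f_k - f| > eps}) = 0, i.e. for a.e. x, |f_k(x) - f(x)| <= eps for all large k.
        Applying this with eps = 1/j for j = 1, 2, ... and intersecting the countably many full-measure sets,
        for a.e. x we get limsup_k |f_k(x) - f(x)| <= 1/j for every j, hence f_k -> f almost everywhere.
Conclusion: series converges; Borel-Cantelli yields f_k -> f a.e.


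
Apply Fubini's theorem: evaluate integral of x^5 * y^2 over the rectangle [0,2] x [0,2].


By Fubini's theorem, the double integral factors as a product of single integrals:
Step 1: integral_0^2 x^5 dx = [x^6/6] from 0 to 2
     = 2^6/6 = 10.666667
Step 2: integral_0^2 y^2 dy = [y^3/3] from 0 to 2
     = 2^3/3 = 2.666667
Step 3: Double integral = 10.666667 * 2.666667 = 28.444444


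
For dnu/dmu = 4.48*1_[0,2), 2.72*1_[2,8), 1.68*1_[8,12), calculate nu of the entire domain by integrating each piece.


Integrate each piece of the Radon-Nikodym derivative:
Step 1: integral_0^2 4.48 dx = 4.48*(2-0) = 4.48*2 = 8.96
Step 2: integral_2^8 2.72 dx = 2.72*(8-2) = 2.72*6 = 16.32
Step 3: integral_8^12 1.68 dx = 1.68*(12-8) = 1.68*4 = 6.72
Total: 8.96 + 16.32 + 6.72 = 32


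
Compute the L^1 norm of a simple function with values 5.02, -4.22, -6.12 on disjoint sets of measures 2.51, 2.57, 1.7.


Step 1: Compute |f_i|^1 for each value:
  |5.02|^1 = 5.02
  |-4.22|^1 = 4.22
  |-6.12|^1 = 6.12
Step 2: Multiply by measures and sum:
  5.02 * 2.51 = 12.6002
  4.22 * 2.57 = 10.8454
  6.12 * 1.7 = 10.404
Sum = 12.6002 + 10.8454 + 10.404 = 33.8496
Step 3: Take the p-th root:
||f||_1 = (33.8496)^(1/1) = 33.8496


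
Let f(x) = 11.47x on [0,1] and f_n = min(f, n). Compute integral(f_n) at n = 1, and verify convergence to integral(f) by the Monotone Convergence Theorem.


f(x) = 11.47x on [0,1]; f_n(x) = min(11.47x, n). At n = 1:
Step 1: f(x) reaches 1 at x = 1/11.47 = 0.087184
Step 2: integral(f_1) = integral(11.47x, 0, 0.087184) + integral(1, 0.087184, 1)
       = 11.47*0.087184^2/2 + 1*(1 - 0.087184)
       = 0.043592 + 0.912816
       = 0.956408
Step 3: As n -> infinity, f_n increases to f, so by MCT integral(f_n) -> integral(f) = 11.47/2 = 5.735.
Convergence: integral(f_1) = 0.956408 -> 5.735 as n -> infinity


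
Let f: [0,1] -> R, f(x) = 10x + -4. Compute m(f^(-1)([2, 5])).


f^(-1)([2, 5]) = {x : 2 <= 10x + -4 <= 5}
Solving: (2 - -4)/10 <= x <= (5 - -4)/10
= [0.6, 0.9]
Intersecting with [0,1]: [0.6, 0.9]
Measure = 0.9 - 0.6 = 0.3


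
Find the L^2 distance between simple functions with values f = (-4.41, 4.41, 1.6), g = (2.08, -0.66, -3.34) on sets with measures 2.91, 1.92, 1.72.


Step 1: Compute differences f_i - g_i:
  -4.41 - 2.08 = -6.49
  4.41 - -0.66 = 5.07
  1.6 - -3.34 = 4.94
Step 2: Compute |diff|^2 * measure for each set:
  |-6.49|^2 * 2.91 = 42.1201 * 2.91 = 122.569491
  |5.07|^2 * 1.92 = 25.7049 * 1.92 = 49.353408
  |4.94|^2 * 1.72 = 24.4036 * 1.72 = 41.974192
Step 3: Sum = 213.897091
Step 4: ||f-g||_2 = (213.897091)^(1/2) = 14.625221


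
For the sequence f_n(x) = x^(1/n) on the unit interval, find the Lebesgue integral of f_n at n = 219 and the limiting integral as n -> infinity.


At n = 219: f_219(x) = x^(1/219).
Step 1: integral(x^(1/219), 0, 1) = [x^(1/219+1) / (1/219+1)] from 0 to 1
     = 1 / (1/219 + 1) = 1 / ((219+1)/219) = 219/(219+1)
     = 219/220 = 0.995455
Step 2: As n -> infinity, f_n(x) = x^(1/n) -> 1 for x in (0,1], and f_n is increasing in n.
By MCT, lim_n integral(f_n) = integral(lim_n f_n) = integral(1, 0, 1) = 1.
Step 3: Verify convergence: 219/220 = 0.995455 -> 1


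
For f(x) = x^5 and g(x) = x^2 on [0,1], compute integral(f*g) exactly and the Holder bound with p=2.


Step 1: Exact integral of f*g = integral(x^7, 0, 1) = 1/8
     = 0.125
Step 2: Holder bound with p=2, q=2:
  ||f||_p = (integral x^10 dx)^(1/2) = (1/11)^(1/2) = 0.301511
  ||g||_q = (integral x^4 dx)^(1/2) = (1/5)^(1/2) = 0.447214
Step 3: Holder bound = ||f||_p * ||g||_q = 0.301511 * 0.447214 = 0.13484
Verification: 0.125 <= 0.13484 (Holder holds)


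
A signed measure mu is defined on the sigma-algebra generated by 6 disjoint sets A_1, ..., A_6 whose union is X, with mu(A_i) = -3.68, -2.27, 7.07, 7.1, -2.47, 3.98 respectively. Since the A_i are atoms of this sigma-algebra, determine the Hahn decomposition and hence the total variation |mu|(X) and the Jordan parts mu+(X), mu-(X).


Step 1: Every measurable set is a union of atoms (the cells / points), so a Hahn decomposition is
  obtained by grouping atoms by sign: P = union of atoms with mu > 0, N = union of the remaining atoms.
  Atoms in P (indices): 3, 4, 6;  atoms in N (indices): 1, 2, 5
  Positive values: 7.07, 7.1, 3.98
  Negative values: -3.68, -2.27, -2.47
Step 2: mu+(X) = mu(P) = sum of positive atom values = 18.15
Step 3: mu-(X) = -mu(N) = sum of |negative atom values| = 8.42
Step 4: |mu|(X) = mu+(X) + mu-(X) = 18.15 + 8.42 = 26.57


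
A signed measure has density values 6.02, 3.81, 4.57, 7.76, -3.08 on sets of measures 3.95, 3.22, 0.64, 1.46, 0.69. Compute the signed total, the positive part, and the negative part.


Step 1: Compute signed measure on each set:
  Set 1: 6.02 * 3.95 = 23.779
  Set 2: 3.81 * 3.22 = 12.2682
  Set 3: 4.57 * 0.64 = 2.9248
  Set 4: 7.76 * 1.46 = 11.3296
  Set 5: -3.08 * 0.69 = -2.1252
Step 2: Total signed measure = (23.779) + (12.2682) + (2.9248) + (11.3296) + (-2.1252)
     = 48.1764
Step 3: Positive part mu+(X) = sum of positive contributions = 50.3016
Step 4: Negative part mu-(X) = |sum of negative contributions| = 2.1252


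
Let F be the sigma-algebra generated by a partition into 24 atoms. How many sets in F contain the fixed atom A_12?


Each element of F is a union of some subset S of the 24 atoms.
The element contains A_12 iff A_12 is in S.
So we count subsets S of {A_1,...,A_24} with A_12 in S: choose freely among the other 23 atoms.
Count = 2^(24-1) = 2^23 = 8388608.


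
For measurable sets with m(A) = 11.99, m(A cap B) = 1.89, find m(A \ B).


m(A \ B) = m(A) - m(A n B)
= 11.99 - 1.89
= 10.1


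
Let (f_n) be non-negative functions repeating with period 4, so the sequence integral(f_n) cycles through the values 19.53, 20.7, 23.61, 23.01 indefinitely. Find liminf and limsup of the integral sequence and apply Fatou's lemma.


The sequence (integral(f_n)) is periodic with period 4, repeating the values 19.53, 20.7, 23.61, 23.01 indefinitely.
Step 1: For a periodic sequence, every tail (a_m, a_(m+1), ...) contains all 4 period values infinitely often.
Step 2: Hence inf of every tail = min of the period values = min(19.53, 20.7, 23.61, 23.01) = 19.53.
        liminf_n integral(f_n) = sup over m of (inf of tail from m) = 19.53.
Step 3: Similarly sup of every tail = max of the period values = 23.61.
        limsup_n integral(f_n) = 23.61.
Step 4: Fatou's lemma: integral(liminf_n f_n) <= liminf_n integral(f_n) = 19.53.
        So the integral of the pointwise liminf is at most 19.53.


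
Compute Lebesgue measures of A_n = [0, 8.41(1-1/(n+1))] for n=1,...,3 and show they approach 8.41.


By continuity of measure from below: if A_n increases to A, then m(A_n) -> m(A).
Here A = [0, 8.41], so m(A) = 8.41
Step 1: a_1 = 8.41*(1 - 1/2) = 4.205, m(A_1) = 4.205
Step 2: a_2 = 8.41*(1 - 1/3) = 5.6067, m(A_2) = 5.6067
Step 3: a_3 = 8.41*(1 - 1/4) = 6.3075, m(A_3) = 6.3075
Limit: m(A_n) -> m([0,8.41]) = 8.41
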